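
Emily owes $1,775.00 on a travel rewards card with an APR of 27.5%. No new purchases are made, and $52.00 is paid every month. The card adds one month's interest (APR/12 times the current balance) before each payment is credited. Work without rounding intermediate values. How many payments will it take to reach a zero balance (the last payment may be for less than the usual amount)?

68 payments

Monthly rate r = 27.5%/12 = 2.29167% = 0.0229167.
Recurrence: B ← B·(1+r) − $52.00.
Month 1: interest $40.68; balance after payment $1,763.68.
Month 2: interest $40.42; balance after payment $1,752.09.
Closed form: n = −ln(1 − rB₀/P)/ln(1+r) = −ln(0.21775)/ln(1.02292) ≈ 67.279, so the balance reaches zero during payment 68.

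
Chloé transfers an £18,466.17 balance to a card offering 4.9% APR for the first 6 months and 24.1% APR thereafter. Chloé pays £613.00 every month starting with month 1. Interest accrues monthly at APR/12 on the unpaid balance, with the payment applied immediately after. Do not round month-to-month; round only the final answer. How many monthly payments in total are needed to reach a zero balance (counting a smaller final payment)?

41 payments

Promo months 1–6 at r₀ = 4.9%/12 = 0.00408333; months 7+ at r₁ = 24.1%/12 = 0.0200833.
After month 6: iterate B ← B·(1+r₀) − £613.00 for 6 months → £15,207.48.
Then at r₁ with £613.00/mo: n₂ = −ln(1 − r₁·B/P)/ln(1+r₁) ≈ 34.68 → 35 more payments.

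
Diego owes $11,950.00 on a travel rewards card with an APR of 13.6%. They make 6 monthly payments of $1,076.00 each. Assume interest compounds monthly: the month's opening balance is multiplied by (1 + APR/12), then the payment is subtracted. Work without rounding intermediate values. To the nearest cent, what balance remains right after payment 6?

$6,144.27

Monthly rate r = 13.6%/12 = 1.13333% = 0.0113333.
Each month: B ← B·(1+r) − $1,076.00.
Month 1: interest $135.43; balance after payment $11,009.43.
Month 2: interest $124.77; balance after payment $10,058.21.
Month 3: interest $113.99; balance after payment $9,096.20.
Month 4: interest $103.09; balance after payment $8,123.29.
Month 5: interest $92.06; balance after payment $7,139.35.
Month 6: interest $80.91; balance after payment $6,144.27.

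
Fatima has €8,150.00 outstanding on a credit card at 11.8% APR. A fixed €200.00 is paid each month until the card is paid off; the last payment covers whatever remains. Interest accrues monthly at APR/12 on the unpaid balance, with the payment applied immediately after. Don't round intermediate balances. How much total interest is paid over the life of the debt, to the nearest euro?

€2,315

Monthly rate r = 11.8%/12 = 0.983333% = 0.00983333.
Payoff takes n = ⌈−ln(1 − rB₀/P)/ln(1+r)⌉ = ⌈52.324⌉ = 53 payments; the last is €65.03.
Total paid = 52·€200.00 + €65.03 = €10,465.03.
Total interest = total paid − principal = €10,465.03 − €8,150.00 = €2,315.03.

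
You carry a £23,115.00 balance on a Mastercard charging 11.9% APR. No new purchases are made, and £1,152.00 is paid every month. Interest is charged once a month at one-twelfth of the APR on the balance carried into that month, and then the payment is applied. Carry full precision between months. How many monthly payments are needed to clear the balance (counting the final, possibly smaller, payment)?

23 payments

Monthly rate r = 11.9%/12 = 0.991667% = 0.00991667.
Recurrence: B ← B·(1+r) − £1,152.00.
Month 1: interest £229.22; balance after payment £22,192.22.
Month 2: interest £220.07; balance after payment £21,260.30.
Closed form: n = −ln(1 − rB₀/P)/ln(1+r) = −ln(0.80102)/ln(1.00992) ≈ 22.484, so the balance reaches zero during payment 23.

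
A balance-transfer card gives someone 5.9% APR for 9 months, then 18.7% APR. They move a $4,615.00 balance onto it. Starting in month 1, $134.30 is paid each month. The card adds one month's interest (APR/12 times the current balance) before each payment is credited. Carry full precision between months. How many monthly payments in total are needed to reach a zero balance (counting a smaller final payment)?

44 payments

Promo months 1–9 at r₀ = 5.9%/12 = 0.00491667; months 10+ at r₁ = 18.7%/12 = 0.0155833.
After month 9: iterate B ← B·(1+r₀) − $134.30 for 9 months → $3,590.53.
Then at r₁ with $134.30/mo: n₂ = −ln(1 − r₁·B/P)/ln(1+r₁) ≈ 34.85 → 35 more payments.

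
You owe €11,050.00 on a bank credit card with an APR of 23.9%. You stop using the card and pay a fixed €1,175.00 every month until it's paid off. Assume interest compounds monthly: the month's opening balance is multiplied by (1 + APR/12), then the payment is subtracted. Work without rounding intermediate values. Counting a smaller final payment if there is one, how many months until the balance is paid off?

Monthly rate r = 23.9%/12 = 1.99167% = 0.0199167.
Recurrence: B ← B·(1+r) − €1,175.00.
Month 1: interest €220.08; balance after payment €10,095.08.
Month 2: interest €201.06; balance after payment €9,121.14.
Closed form: n = −ln(1 − rB₀/P)/ln(1+r) = −ln(0.8127)/ln(1.01992) ≈ 10.516, so the balance reaches zero during payment 11.

11 payments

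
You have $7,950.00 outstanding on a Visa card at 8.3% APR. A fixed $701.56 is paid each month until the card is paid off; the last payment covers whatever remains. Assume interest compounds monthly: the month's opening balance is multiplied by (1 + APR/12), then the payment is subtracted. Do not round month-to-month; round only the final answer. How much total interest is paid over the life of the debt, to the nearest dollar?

Monthly rate r = 8.3%/12 = 0.691667% = 0.00691667.
Payoff takes n = ⌈−ln(1 − rB₀/P)/ln(1+r)⌉ = ⌈11.841⌉ = 12 payments; the last is $590.62.
Total paid = 11·$701.56 + $590.62 = $8,307.78.
Total interest = total paid − principal = $8,307.78 − $7,950.00 = $357.78.

$358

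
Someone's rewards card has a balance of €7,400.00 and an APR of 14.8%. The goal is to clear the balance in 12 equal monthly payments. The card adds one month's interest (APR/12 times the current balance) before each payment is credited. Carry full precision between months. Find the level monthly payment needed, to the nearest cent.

Monthly rate r = 14.8%/12 = 1.23333% = 0.0123333.
Level-payment amortization: P = B₀·r / (1 − (1+r)^(−n)) = 7400.00·0.0123333 / (1 − 1.01233^(−12)).
Denominator 1 − (1+r)^(−12) = 0.136787832.
P = 91.2667 / 0.136787832 ≈ 667.21.

€667.21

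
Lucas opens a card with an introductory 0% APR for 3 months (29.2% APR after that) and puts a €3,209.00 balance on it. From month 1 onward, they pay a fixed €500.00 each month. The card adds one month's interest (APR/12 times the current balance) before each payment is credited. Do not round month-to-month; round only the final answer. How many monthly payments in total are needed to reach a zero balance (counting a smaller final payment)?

7 months

Promo months 1–3 at r₀ = 0%/12 = 0; months 4+ at r₁ = 29.2%/12 = 0.0243333.
After month 3 (no interest yet): B = €3,209.00 − 3·€500.00 = €1,709.00.
Then at r₁ with €500.00/mo: n₂ = −ln(1 − r₁·B/P)/ln(1+r₁) ≈ 3.61 → 4 more payments.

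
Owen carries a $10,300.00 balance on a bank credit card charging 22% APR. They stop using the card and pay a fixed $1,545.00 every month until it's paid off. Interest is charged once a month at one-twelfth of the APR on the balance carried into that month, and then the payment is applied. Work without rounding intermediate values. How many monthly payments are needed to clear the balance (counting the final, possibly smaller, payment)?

8 payments

Monthly rate r = 22%/12 = 1.83333% = 0.0183333.
Recurrence: B ← B·(1+r) − $1,545.00.
Month 1: interest $188.83; balance after payment $8,943.83.
Month 2: interest $163.97; balance after payment $7,562.80.
Closed form: n = −ln(1 − rB₀/P)/ln(1+r) = −ln(0.87778)/ln(1.01833) ≈ 7.176, so the balance reaches zero during payment 8.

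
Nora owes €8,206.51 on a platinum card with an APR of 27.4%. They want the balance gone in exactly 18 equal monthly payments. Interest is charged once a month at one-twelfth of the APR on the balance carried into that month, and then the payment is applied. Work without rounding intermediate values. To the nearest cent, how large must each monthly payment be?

€561.12

Monthly rate r = 27.4%/12 = 2.28333% = 0.0228333.
Level-payment amortization: P = B₀·r / (1 − (1+r)^(−n)) = 8206.51·0.0228333 / (1 − 1.02283^(−18)).
Denominator 1 − (1+r)^(−18) = 0.333941634.
P = 187.382 / 0.333941634 ≈ 561.12.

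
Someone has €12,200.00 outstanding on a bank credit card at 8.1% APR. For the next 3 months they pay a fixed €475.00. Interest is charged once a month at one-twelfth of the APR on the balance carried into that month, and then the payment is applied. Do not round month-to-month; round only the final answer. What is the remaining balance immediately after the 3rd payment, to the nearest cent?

Monthly rate r = 8.1%/12 = 0.675% = 0.00675.
Each month: B ← B·(1+r) − €475.00.
Month 1: interest €82.35; balance after payment €11,807.35.
Month 2: interest €79.70; balance after payment €11,412.05.
Month 3: interest €77.03; balance after payment €11,014.08.

€11,014.08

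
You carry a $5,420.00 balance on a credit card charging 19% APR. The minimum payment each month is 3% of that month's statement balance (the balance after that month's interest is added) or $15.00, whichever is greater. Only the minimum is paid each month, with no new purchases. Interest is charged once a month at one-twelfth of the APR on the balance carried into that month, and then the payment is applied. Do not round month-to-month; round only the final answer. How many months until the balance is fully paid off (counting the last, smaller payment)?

Monthly rate r = 19%/12 = 1.58333% = 0.0158333.
While 3% of the post-interest balance exceeds $15.00, each month B ← (B·(1+r))·(1 − 0.03), i.e. B shrinks by the factor (1+r)·0.97 = 0.98536.
This holds for months 1–163. Entering month 164 the balance is $489.61; 3% of the post-interest balance is now below $15.00, so the flat $15.00 minimum applies from here.
From month 164 a fixed $15.00 at rate r clears $489.61 in 47 more payments. Total: 163 + 47 = 210 months.

210 months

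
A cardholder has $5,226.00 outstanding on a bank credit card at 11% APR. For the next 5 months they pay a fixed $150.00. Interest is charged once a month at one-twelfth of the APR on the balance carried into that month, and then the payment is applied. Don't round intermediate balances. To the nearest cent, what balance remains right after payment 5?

Monthly rate r = 11%/12 = 0.916667% = 0.00916667.
Each month: B ← B·(1+r) − $150.00.
Month 1: interest $47.91; balance after payment $5,123.90.
Month 2: interest $46.97; balance after payment $5,020.87.
Month 3: interest $46.02; balance after payment $4,916.90.
Month 4: interest $45.07; balance after payment $4,811.97.
Month 5: interest $44.11; balance after payment $4,706.08.

$4,706.08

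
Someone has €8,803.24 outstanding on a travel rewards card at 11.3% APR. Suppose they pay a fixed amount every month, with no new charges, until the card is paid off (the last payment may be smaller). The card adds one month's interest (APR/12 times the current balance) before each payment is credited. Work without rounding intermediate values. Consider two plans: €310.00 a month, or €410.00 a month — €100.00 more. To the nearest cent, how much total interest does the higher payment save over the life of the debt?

Monthly rate r = 11.3%/12 = 0.941667% = 0.00941667.
At €310.00/mo: n = ⌈−ln(1 − rB₀/P)/ln(1+r)⌉ = 34 payments (last €62.20); total interest = total paid − €8,803.24 = €1,488.96.
At €410.00/mo: 25 payments (last €41.30); total interest €1,078.06.
Interest saved = €1,488.96 − €1,078.06 = €410.90.

€410.90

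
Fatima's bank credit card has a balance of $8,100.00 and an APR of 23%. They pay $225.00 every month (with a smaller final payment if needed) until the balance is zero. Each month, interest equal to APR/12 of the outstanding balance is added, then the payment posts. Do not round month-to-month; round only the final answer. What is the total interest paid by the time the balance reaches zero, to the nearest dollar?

Monthly rate r = 23%/12 = 1.91667% = 0.0191667.
Payoff takes n = ⌈−ln(1 − rB₀/P)/ln(1+r)⌉ = ⌈61.689⌉ = 62 payments; the last is $155.47.
Total paid = 61·$225.00 + $155.47 = $13,880.47.
Total interest = total paid − principal = $13,880.47 − $8,100.00 = $5,780.47.

$5,780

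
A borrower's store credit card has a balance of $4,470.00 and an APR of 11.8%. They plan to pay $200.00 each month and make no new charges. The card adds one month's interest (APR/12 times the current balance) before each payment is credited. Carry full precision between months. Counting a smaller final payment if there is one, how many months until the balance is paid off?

Monthly rate r = 11.8%/12 = 0.983333% = 0.00983333.
Recurrence: B ← B·(1+r) − $200.00.
Month 1: interest $43.96; balance after payment $4,313.95.
Month 2: interest $42.42; balance after payment $4,156.38.
Closed form: n = −ln(1 − rB₀/P)/ln(1+r) = −ln(0.78022)/ln(1.00983) ≈ 25.362, so the balance reaches zero during payment 26.

26 payments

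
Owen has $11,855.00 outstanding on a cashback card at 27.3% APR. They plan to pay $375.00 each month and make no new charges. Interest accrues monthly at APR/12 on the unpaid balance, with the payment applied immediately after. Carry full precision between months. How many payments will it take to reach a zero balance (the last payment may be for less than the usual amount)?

Monthly rate r = 27.3%/12 = 2.275% = 0.02275.
Recurrence: B ← B·(1+r) − $375.00.
Month 1: interest $269.70; balance after payment $11,749.70.
Month 2: interest $267.31; balance after payment $11,642.01.
Closed form: n = −ln(1 − rB₀/P)/ln(1+r) = −ln(0.2808)/ln(1.02275) ≈ 56.462, so the balance reaches zero during payment 57.

57 months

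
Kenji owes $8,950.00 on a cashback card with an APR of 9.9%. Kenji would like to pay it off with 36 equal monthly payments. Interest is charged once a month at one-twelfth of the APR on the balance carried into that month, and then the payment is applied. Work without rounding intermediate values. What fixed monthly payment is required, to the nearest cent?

$288.37

Monthly rate r = 9.9%/12 = 0.825% = 0.00825.
Level-payment amortization: P = B₀·r / (1 − (1+r)^(−n)) = 8950.00·0.00825 / (1 − 1.00825^(−36)).
Denominator 1 − (1+r)^(−36) = 0.25605009.
P = 73.8375 / 0.25605009 ≈ 288.37.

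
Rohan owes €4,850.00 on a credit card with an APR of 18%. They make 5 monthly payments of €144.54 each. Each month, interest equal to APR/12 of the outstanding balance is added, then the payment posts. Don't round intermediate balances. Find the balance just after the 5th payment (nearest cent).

Monthly rate r = 18%/12 = 1.5% = 0.015.
Each month: B ← B·(1+r) − €144.54.
Month 1: interest €72.75; balance after payment €4,778.21.
Month 2: interest €71.67; balance after payment €4,705.34.
Month 3: interest €70.58; balance after payment €4,631.38.
Month 4: interest €69.47; balance after payment €4,556.31.
Month 5: interest €68.34; balance after payment €4,480.12.

€4,480.12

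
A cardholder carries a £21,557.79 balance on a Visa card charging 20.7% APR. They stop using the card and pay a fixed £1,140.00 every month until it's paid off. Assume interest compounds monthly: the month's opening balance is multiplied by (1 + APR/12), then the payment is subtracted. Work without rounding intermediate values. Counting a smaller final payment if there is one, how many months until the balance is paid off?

24 months

Monthly rate r = 20.7%/12 = 1.725% = 0.01725.
Recurrence: B ← B·(1+r) − £1,140.00.
Month 1: interest £371.87; balance after payment £20,789.66.
Month 2: interest £358.62; balance after payment £20,008.28.
Closed form: n = −ln(1 − rB₀/P)/ln(1+r) = −ln(0.6738)/ln(1.01725) ≈ 23.085, so the balance reaches zero during payment 24.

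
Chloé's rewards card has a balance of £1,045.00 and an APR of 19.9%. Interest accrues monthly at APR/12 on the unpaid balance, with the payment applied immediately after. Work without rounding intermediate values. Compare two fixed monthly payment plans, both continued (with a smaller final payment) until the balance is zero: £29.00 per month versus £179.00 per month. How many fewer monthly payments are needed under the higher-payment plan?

49 fewer payments

Monthly rate r = 19.9%/12 = 1.65833% = 0.0165833.
At £29.00/mo: n = ⌈−ln(1 − rB₀/P)/ln(1+r)⌉ = 56 payments (last £9.99); total interest = total paid − £1,045.00 = £559.99.
At £179.00/mo: 7 payments (last £34.42); total interest £63.42.
Payments saved = 56 − 7 = 49.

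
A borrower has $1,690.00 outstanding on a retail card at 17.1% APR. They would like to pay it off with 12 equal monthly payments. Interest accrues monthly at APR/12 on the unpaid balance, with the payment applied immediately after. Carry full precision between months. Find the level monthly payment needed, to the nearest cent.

Monthly rate r = 17.1%/12 = 1.425% = 0.01425.
Level-payment amortization: P = B₀·r / (1 − (1+r)^(−n)) = 1690.00·0.01425 / (1 − 1.01425^(−12)).
Denominator 1 − (1+r)^(−12) = 0.156160592.
P = 24.0825 / 0.156160592 ≈ 154.22.

$154.22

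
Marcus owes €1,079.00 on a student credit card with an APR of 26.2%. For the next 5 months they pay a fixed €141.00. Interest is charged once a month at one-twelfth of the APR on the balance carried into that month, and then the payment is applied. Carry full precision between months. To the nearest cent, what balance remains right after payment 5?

€465.58

Monthly rate r = 26.2%/12 = 2.18333% = 0.0218333.
Each month: B ← B·(1+r) − €141.00.
Month 1: interest €23.56; balance after payment €961.56.
Month 2: interest €20.99; balance after payment €841.55.
Month 3: interest €18.37; balance after payment €718.93.
Month 4: interest €15.70; balance after payment €593.62.
Month 5: interest €12.96; balance after payment €465.58.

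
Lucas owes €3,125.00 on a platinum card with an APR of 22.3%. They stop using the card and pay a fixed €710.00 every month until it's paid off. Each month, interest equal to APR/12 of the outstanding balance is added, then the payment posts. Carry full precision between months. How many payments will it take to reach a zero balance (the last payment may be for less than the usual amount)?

5 payments

Monthly rate r = 22.3%/12 = 1.85833% = 0.0185833.
Recurrence: B ← B·(1+r) − €710.00.
Month 1: interest €58.07; balance after payment €2,473.07.
Month 2: interest €45.96; balance after payment €1,809.03.
Month 3: interest €33.62; balance after payment €1,132.65.
Month 4: interest €21.05; balance after payment €443.70.
Month 5: interest €8.25; balance after payment €0.00.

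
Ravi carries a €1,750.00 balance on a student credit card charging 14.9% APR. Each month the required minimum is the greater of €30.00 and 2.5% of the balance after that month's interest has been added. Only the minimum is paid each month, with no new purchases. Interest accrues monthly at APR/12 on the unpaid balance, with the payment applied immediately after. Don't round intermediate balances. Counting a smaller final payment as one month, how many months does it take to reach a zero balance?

Monthly rate r = 14.9%/12 = 1.24167% = 0.0124167.
While 2.5% of the post-interest balance exceeds €30.00, each month B ← (B·(1+r))·(1 − 0.025), i.e. B shrinks by the factor (1+r)·0.975 = 0.98711.
This holds for months 1–31. Entering month 32 the balance is €1,170.36; 2.5% of the post-interest balance is now below €30.00, so the flat €30.00 minimum applies from here.
From month 32 a fixed €30.00 at rate r clears €1,170.36 in 54 more payments. Total: 31 + 54 = 85 months.

85 months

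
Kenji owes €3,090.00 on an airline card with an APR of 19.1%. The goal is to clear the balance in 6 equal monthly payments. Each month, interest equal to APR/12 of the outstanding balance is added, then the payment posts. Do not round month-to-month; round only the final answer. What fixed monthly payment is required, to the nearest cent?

€544.07

Monthly rate r = 19.1%/12 = 1.59167% = 0.0159167.
Level-payment amortization: P = B₀·r / (1 − (1+r)^(−n)) = 3090.00·0.0159167 / (1 − 1.01592^(−6)).
Denominator 1 − (1+r)^(−6) = 0.0903978281.
P = 49.1825 / 0.0903978281 ≈ 544.07.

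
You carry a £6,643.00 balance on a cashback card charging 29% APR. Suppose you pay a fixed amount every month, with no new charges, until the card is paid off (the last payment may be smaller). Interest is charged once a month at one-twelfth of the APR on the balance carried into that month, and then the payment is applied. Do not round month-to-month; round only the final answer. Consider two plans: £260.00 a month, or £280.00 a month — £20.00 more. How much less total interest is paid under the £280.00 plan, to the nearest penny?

£474.48

Monthly rate r = 29%/12 = 2.41667% = 0.0241667.
At £260.00/mo: n = ⌈−ln(1 − rB₀/P)/ln(1+r)⌉ = 41 payments (last £63.14); total interest = total paid − £6,643.00 = £3,820.14.
At £280.00/mo: 36 payments (last £188.66); total interest £3,345.66.
Interest saved = £3,820.14 − £3,345.66 = £474.48.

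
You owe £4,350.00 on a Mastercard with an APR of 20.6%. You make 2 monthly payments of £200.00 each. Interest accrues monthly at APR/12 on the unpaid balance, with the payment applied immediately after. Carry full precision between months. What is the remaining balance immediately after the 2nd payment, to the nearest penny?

£4,097.20

Monthly rate r = 20.6%/12 = 1.71667% = 0.0171667.
Each month: B ← B·(1+r) − £200.00.
Month 1: interest £74.67; balance after payment £4,224.68.
Month 2: interest £72.52; balance after payment £4,097.20.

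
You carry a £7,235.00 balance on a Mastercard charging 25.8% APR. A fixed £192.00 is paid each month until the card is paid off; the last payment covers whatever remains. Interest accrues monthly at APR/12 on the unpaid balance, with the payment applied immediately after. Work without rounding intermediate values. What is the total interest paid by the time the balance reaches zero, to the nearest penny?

Monthly rate r = 25.8%/12 = 2.15% = 0.0215.
Payoff takes n = ⌈−ln(1 − rB₀/P)/ln(1+r)⌉ = ⌈78.113⌉ = 79 payments; the last is £21.83.
Total paid = 78·£192.00 + £21.83 = £14,997.83.
Total interest = total paid − principal = £14,997.83 − £7,235.00 = £7,762.83.

£7,762.83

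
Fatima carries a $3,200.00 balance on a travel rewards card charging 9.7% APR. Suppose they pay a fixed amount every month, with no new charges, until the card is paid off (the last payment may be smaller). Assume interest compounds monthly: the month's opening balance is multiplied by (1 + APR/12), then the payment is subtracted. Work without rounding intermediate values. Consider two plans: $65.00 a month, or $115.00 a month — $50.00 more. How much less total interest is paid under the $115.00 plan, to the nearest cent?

$456.99

Monthly rate r = 9.7%/12 = 0.808333% = 0.00808333.
At $65.00/mo: n = ⌈−ln(1 − rB₀/P)/ln(1+r)⌉ = 64 payments (last $1.70); total interest = total paid − $3,200.00 = $896.70.
At $115.00/mo: 32 payments (last $74.71); total interest $439.71.
Interest saved = $896.70 − $439.71 = $456.99.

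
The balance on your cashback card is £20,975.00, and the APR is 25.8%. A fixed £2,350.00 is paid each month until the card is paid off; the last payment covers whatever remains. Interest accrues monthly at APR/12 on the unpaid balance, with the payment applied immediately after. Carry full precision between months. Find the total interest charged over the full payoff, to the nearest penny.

Monthly rate r = 25.8%/12 = 2.15% = 0.0215.
Payoff takes n = ⌈−ln(1 − rB₀/P)/ln(1+r)⌉ = ⌈10.016⌉ = 11 payments; the last is £38.71.
Total paid = 10·£2,350.00 + £38.71 = £23,538.71.
Total interest = total paid − principal = £23,538.71 − £20,975.00 = £2,563.71.

£2,563.71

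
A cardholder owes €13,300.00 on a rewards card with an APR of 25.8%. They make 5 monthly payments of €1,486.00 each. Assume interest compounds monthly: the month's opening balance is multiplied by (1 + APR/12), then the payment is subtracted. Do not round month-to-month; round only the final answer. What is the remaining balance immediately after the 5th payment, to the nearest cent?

Monthly rate r = 25.8%/12 = 2.15% = 0.0215.
Each month: B ← B·(1+r) − €1,486.00.
Month 1: interest €285.95; balance after payment €12,099.95.
Month 2: interest €260.15; balance after payment €10,874.10.
Month 3: interest €233.79; balance after payment €9,621.89.
Month 4: interest €206.87; balance after payment €8,342.76.
Month 5: interest €179.37; balance after payment €7,036.13.

€7,036.13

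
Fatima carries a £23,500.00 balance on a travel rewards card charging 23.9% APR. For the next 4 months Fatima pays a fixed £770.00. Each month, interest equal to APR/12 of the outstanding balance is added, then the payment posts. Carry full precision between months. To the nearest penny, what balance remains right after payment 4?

Monthly rate r = 23.9%/12 = 1.99167% = 0.0199167.
Each month: B ← B·(1+r) − £770.00.
Month 1: interest £468.04; balance after payment £23,198.04.
Month 2: interest £462.03; balance after payment £22,890.07.
Month 3: interest £455.89; balance after payment £22,575.96.
Month 4: interest £449.64; balance after payment £22,255.60.

£22,255.60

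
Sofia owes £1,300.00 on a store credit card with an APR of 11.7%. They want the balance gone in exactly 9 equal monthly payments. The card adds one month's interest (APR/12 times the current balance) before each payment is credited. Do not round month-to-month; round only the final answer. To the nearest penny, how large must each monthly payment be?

Monthly rate r = 11.7%/12 = 0.975% = 0.00975.
Level-payment amortization: P = B₀·r / (1 − (1+r)^(−n)) = 1300.00·0.00975 / (1 − 1.00975^(−9)).
Denominator 1 − (1+r)^(−9) = 0.0836207569.
P = 12.675 / 0.0836207569 ≈ 151.58.

£151.58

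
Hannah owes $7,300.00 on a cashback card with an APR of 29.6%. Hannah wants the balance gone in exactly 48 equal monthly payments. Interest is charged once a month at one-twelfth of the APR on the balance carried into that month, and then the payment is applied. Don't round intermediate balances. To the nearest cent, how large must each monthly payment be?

$261.15

Monthly rate r = 29.6%/12 = 2.46667% = 0.0246667.
Level-payment amortization: P = B₀·r / (1 − (1+r)^(−n)) = 7300.00·0.0246667 / (1 − 1.02467^(−48)).
Denominator 1 − (1+r)^(−48) = 0.689519167.
P = 180.067 / 0.689519167 ≈ 261.15.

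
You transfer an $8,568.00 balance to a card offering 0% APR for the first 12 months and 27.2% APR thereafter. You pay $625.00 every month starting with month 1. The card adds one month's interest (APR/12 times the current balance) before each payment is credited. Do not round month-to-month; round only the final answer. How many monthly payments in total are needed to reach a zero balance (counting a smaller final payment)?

Promo months 1–12 at r₀ = 0%/12 = 0; months 13+ at r₁ = 27.2%/12 = 0.0226667.
After month 12 (no interest yet): B = $8,568.00 − 12·$625.00 = $1,068.00.
Then at r₁ with $625.00/mo: n₂ = −ln(1 − r₁·B/P)/ln(1+r₁) ≈ 1.76 → 2 more payments.

14 months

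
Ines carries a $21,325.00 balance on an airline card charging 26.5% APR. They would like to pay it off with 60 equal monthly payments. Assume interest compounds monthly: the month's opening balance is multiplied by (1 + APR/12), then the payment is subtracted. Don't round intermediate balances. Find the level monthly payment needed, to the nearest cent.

Monthly rate r = 26.5%/12 = 2.20833% = 0.0220833.
Level-payment amortization: P = B₀·r / (1 − (1+r)^(−n)) = 21325.00·0.0220833 / (1 − 1.02208^(−60)).
Denominator 1 − (1+r)^(−60) = 0.730336846.
P = 470.927 / 0.730336846 ≈ 644.81.

$644.81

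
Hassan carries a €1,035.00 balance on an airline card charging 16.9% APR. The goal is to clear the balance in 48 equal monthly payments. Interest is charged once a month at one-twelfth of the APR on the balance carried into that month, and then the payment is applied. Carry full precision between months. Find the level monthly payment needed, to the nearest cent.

€29.81

Monthly rate r = 16.9%/12 = 1.40833% = 0.0140833.
Level-payment amortization: P = B₀·r / (1 − (1+r)^(−n)) = 1035.00·0.0140833 / (1 − 1.01408^(−48)).
Denominator 1 − (1+r)^(−48) = 0.488948065.
P = 14.5762 / 0.488948065 ≈ 29.81.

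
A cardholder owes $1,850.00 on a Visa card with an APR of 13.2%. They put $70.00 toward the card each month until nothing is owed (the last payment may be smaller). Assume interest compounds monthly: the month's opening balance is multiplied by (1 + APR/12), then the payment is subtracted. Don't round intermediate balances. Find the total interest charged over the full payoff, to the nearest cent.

Monthly rate r = 13.2%/12 = 1.1% = 0.011.
Payoff takes n = ⌈−ln(1 − rB₀/P)/ln(1+r)⌉ = ⌈31.398⌉ = 32 payments; the last is $27.98.
Total paid = 31·$70.00 + $27.98 = $2,197.98.
Total interest = total paid − principal = $2,197.98 − $1,850.00 = $347.98.

$347.98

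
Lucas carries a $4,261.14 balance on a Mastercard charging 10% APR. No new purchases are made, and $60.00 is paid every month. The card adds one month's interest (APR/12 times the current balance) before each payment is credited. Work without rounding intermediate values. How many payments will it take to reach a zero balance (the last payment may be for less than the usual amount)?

Monthly rate r = 10%/12 = 0.833333% = 0.00833333.
Recurrence: B ← B·(1+r) − $60.00.
Month 1: interest $35.51; balance after payment $4,236.65.
Month 2: interest $35.31; balance after payment $4,211.95.
Closed form: n = −ln(1 − rB₀/P)/ln(1+r) = −ln(0.40817)/ln(1.00833) ≈ 107.975, so the balance reaches zero during payment 108.

108 payments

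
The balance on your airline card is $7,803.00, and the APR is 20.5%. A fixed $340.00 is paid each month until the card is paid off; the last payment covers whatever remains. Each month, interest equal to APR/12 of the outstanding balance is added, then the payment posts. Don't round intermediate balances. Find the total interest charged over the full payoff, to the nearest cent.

Monthly rate r = 20.5%/12 = 1.70833% = 0.0170833.
Payoff takes n = ⌈−ln(1 − rB₀/P)/ln(1+r)⌉ = ⌈29.381⌉ = 30 payments; the last is $130.16.
Total paid = 29·$340.00 + $130.16 = $9,990.16.
Total interest = total paid − principal = $9,990.16 − $7,803.00 = $2,187.16.

$2,187.16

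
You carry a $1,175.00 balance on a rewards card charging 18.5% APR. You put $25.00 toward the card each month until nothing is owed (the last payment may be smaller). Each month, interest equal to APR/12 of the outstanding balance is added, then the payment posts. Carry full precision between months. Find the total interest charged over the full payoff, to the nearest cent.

$932.15

Monthly rate r = 18.5%/12 = 1.54167% = 0.0154167.
Payoff takes n = ⌈−ln(1 − rB₀/P)/ln(1+r)⌉ = ⌈84.284⌉ = 85 payments; the last is $7.15.
Total paid = 84·$25.00 + $7.15 = $2,107.15.
Total interest = total paid − principal = $2,107.15 − $1,175.00 = $932.15.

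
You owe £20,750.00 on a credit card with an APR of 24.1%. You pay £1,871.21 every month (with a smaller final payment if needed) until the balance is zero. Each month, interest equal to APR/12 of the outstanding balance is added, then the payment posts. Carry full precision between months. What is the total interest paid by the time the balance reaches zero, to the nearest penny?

£2,962.52

Monthly rate r = 24.1%/12 = 2.00833% = 0.0200833.
Payoff takes n = ⌈−ln(1 − rB₀/P)/ln(1+r)⌉ = ⌈12.670⌉ = 13 payments; the last is £1,258.00.
Total paid = 12·£1,871.21 + £1,258.00 = £23,712.52.
Total interest = total paid − principal = £23,712.52 − £20,750.00 = £2,962.52.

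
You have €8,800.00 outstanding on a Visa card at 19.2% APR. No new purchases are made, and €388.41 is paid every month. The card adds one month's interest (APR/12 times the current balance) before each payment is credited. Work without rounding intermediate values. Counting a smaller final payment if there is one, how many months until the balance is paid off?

29 payments

Monthly rate r = 19.2%/12 = 1.6% = 0.016.
Recurrence: B ← B·(1+r) − €388.41.
Month 1: interest €140.80; balance after payment €8,552.39.
Month 2: interest €136.84; balance after payment €8,300.82.
Closed form: n = −ln(1 − rB₀/P)/ln(1+r) = −ln(0.6375)/ln(1.016) ≈ 28.362, so the balance reaches zero during payment 29.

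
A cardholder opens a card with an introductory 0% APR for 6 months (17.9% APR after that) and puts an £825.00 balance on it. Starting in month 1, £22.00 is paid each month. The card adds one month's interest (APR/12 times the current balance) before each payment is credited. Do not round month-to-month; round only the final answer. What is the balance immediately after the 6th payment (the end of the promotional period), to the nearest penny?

Promo months 1–6 at r₀ = 0%/12 = 0; months 7+ at r₁ = 17.9%/12 = 0.0149167.
After month 6 (no interest yet): B = £825.00 − 6·£22.00 = £693.00.

£693.00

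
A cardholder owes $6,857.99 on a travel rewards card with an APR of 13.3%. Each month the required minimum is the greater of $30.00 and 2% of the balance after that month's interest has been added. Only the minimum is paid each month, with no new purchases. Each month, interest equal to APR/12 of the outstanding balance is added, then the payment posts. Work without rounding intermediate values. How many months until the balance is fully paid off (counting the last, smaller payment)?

Monthly rate r = 13.3%/12 = 1.10833% = 0.0110833.
While 2% of the post-interest balance exceeds $30.00, each month B ← (B·(1+r))·(1 − 0.02), i.e. B shrinks by the factor (1+r)·0.98 = 0.99086.
This holds for months 1–167. Entering month 168 the balance is $1,480.38; 2% of the post-interest balance is now below $30.00, so the flat $30.00 minimum applies from here.
From month 168 a fixed $30.00 at rate r clears $1,480.38 in 72 more payments. Total: 167 + 72 = 239 months.

239 months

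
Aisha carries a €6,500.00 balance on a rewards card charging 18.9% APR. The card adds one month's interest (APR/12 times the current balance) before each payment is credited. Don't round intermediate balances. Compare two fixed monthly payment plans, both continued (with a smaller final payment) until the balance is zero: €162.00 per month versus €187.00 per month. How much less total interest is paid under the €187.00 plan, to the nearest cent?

Monthly rate r = 18.9%/12 = 1.575% = 0.01575.
At €162.00/mo: n = ⌈−ln(1 − rB₀/P)/ln(1+r)⌉ = 64 payments (last €155.59); total interest = total paid − €6,500.00 = €3,861.59.
At €187.00/mo: 51 payments (last €138.09); total interest €2,988.09.
Interest saved = €3,861.59 − €2,988.09 = €873.50.

€873.50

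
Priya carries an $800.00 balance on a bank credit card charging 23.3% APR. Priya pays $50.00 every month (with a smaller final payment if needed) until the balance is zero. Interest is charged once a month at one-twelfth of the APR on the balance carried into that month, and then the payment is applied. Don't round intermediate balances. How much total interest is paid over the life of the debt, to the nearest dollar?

$167

Monthly rate r = 23.3%/12 = 1.94167% = 0.0194167.
Payoff takes n = ⌈−ln(1 − rB₀/P)/ln(1+r)⌉ = ⌈19.346⌉ = 20 payments; the last is $17.40.
Total paid = 19·$50.00 + $17.40 = $967.40.
Total interest = total paid − principal = $967.40 − $800.00 = $167.40.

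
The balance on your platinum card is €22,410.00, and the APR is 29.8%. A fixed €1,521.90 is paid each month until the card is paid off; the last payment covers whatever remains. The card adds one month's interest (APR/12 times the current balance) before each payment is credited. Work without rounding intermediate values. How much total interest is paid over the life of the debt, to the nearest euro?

Monthly rate r = 29.8%/12 = 2.48333% = 0.0248333.
Payoff takes n = ⌈−ln(1 − rB₀/P)/ln(1+r)⌉ = ⌈18.556⌉ = 19 payments; the last is €851.35.
Total paid = 18·€1,521.90 + €851.35 = €28,245.55.
Total interest = total paid − principal = €28,245.55 − €22,410.00 = €5,835.55.

€5,836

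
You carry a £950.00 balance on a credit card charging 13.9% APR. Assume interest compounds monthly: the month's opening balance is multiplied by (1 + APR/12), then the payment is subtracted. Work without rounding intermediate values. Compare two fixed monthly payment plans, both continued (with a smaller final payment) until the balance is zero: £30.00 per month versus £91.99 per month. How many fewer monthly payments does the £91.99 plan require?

28 fewer payments

Monthly rate r = 13.9%/12 = 1.15833% = 0.0115833.
At £30.00/mo: n = ⌈−ln(1 − rB₀/P)/ln(1+r)⌉ = 40 payments (last £20.42); total interest = total paid − £950.00 = £240.42.
At £91.99/mo: 12 payments (last £5.79); total interest £67.68.
Payments saved = 40 − 12 = 28.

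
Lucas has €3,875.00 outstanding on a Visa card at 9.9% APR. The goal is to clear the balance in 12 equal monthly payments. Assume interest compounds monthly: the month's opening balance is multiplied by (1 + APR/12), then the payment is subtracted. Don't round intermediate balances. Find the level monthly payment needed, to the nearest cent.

€340.49

Monthly rate r = 9.9%/12 = 0.825% = 0.00825.
Level-payment amortization: P = B₀·r / (1 − (1+r)^(−n)) = 3875.00·0.00825 / (1 − 1.00825^(−12)).
Denominator 1 − (1+r)^(−12) = 0.0938893564.
P = 31.9688 / 0.0938893564 ≈ 340.49.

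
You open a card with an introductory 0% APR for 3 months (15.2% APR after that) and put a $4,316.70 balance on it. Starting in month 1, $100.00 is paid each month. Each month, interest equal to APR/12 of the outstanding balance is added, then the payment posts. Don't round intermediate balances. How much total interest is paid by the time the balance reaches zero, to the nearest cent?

Promo months 1–3 at r₀ = 0%/12 = 0; months 4+ at r₁ = 15.2%/12 = 0.0126667.
After month 3 (no interest yet): B = $4,316.70 − 3·$100.00 = $4,016.70.
Then at r₁ with $100.00/mo: n₂ = −ln(1 − r₁·B/P)/ln(1+r₁) ≈ 56.48 → 57 more payments.
Total paid = 59·$100.00 + $47.74 = $5,947.74; interest = $5,947.74 − $4,316.70 = $1,631.04.

$1,631.04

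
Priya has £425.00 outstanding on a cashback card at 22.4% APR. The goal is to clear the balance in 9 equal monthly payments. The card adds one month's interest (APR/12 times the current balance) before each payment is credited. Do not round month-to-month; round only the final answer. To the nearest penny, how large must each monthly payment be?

Monthly rate r = 22.4%/12 = 1.86667% = 0.0186667.
Level-payment amortization: P = B₀·r / (1 − (1+r)^(−n)) = 425.00·0.0186667 / (1 − 1.01867^(−9)).
Denominator 1 − (1+r)^(−9) = 0.153335904.
P = 7.93333 / 0.153335904 ≈ 51.74.

£51.74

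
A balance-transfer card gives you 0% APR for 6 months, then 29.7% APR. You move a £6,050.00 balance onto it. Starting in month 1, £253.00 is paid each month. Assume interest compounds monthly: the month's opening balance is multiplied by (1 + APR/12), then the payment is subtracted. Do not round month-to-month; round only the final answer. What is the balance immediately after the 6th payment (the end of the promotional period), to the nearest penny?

£4,532.00

Promo months 1–6 at r₀ = 0%/12 = 0; months 7+ at r₁ = 29.7%/12 = 0.02475.
After month 6 (no interest yet): B = £6,050.00 − 6·£253.00 = £4,532.00.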